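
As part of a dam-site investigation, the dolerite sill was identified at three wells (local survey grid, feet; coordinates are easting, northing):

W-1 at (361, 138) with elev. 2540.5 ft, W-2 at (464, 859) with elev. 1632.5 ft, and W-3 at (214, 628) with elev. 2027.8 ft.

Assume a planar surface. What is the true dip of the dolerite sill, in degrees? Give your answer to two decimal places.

Let the plane be z = a·easting + b·northing + c.
W-2−W-1: 103a + 721b = −908;  W-3−W-1: −147a + 490b = −512.7.
Solving gives a = −0.48105, b = −1.19064.
Gradient magnitude |∇z| = √(a² + b²) = √(0.23141 + 1.41763) = 1.28415.
True dip = arctan(1.28415) = 52.09°, dipping toward NNE (azimuth ≈ 022°).

52.09°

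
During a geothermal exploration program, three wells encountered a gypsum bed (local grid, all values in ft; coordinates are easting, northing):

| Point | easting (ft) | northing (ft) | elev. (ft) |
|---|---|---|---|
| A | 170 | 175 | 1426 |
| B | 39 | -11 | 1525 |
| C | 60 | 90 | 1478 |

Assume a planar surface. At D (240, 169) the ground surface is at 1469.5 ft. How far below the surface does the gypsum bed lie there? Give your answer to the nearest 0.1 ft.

50.3 ft

Two edge vectors: A→B = (-131, -186, 99), A→C = (-110, -85, 52).
Normal n = (A→B) × (A→C) = (-1257, -4078, -9325).
So ∂z/∂easting = −n_x/n_z = −0.13480 and ∂z/∂northing = −n_y/n_z = −0.43732.
Intercept c from A: 1426 + 22.92 + 76.53 = 1525.45.
At (240, 169): z_contact = −32.35 − 73.91 + 1525.45 = 1419.19 ft.
Depth below ground = 1469.5 − 1419.19 = 50.3 ft.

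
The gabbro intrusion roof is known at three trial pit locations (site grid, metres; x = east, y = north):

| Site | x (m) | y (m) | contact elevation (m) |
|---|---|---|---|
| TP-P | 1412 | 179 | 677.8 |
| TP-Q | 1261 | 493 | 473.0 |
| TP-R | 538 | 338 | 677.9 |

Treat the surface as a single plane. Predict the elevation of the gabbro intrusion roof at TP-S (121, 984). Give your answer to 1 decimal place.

Let the plane be z = a·x + b·y + c.
TP-Q−TP-P: −151a + 314b = −204.8;  TP-R−TP-P: −874a + 159b = 0.1.
Solving gives a = −0.130156, b = −0.714820.
Then c = 677.8 − a·1412 − b·179 = 989.53.
At (121, 984): z = −15.7 − 703.4 + 989.53 = 270.4 m.

270.4 m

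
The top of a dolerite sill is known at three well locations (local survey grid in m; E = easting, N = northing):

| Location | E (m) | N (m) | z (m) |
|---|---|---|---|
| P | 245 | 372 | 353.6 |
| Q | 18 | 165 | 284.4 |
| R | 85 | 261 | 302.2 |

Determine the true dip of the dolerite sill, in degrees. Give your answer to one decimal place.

20.9°

Let the plane be z = a·E + b·N + c.
Q−P: −227a − 207b = −69.2;  R−P: −160a − 111b = −51.4.
Solving gives a = 0.37342, b = −0.07520.
Gradient magnitude |∇z| = √(a² + b²) = √(0.13944 + 0.00565) = 0.38092.
True dip = arctan(0.38092) = 20.9°, dipping toward WNW (azimuth ≈ 281°).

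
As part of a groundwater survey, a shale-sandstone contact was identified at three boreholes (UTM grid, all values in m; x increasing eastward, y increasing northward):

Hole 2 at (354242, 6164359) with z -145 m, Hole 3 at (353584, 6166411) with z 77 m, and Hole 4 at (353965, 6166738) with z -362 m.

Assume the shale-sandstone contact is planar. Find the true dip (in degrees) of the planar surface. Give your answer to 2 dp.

44.93°

Let the plane be z = a·x + b·y + c.
Hole 3−Hole 2: −658a + 2052b = 222;  Hole 4−Hole 2: −277a + 2379b = −217.
Solving gives a = −0.97637, b = −0.20490.
Gradient magnitude |∇z| = √(a² + b²) = √(0.95330 + 0.04198) = 0.99764.
True dip = arctan(0.99764) = 44.93°, dipping toward ENE (azimuth ≈ 078°).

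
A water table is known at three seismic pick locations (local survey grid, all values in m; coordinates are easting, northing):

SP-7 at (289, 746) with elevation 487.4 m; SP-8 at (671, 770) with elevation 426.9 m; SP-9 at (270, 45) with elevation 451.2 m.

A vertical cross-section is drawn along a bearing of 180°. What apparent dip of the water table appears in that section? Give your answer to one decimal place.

Two edge vectors: SP-7→SP-8 = (382, 24, -60.5), SP-7→SP-9 = (-19, -701, -36.2).
Normal n = (SP-7→SP-8) × (SP-7→SP-9) = (-43279.3, 14977.9, -267326).
So ∂z/∂easting = −n_x/n_z = −0.16190 and ∂z/∂northing = −n_y/n_z = 0.05603.
Unit vector along 180° is (sin 180°, cos 180°) = (0.0000, -1.0000).
Slope in that direction = a·(0.0000) + b·(-1.0000) = −0.05603.
Apparent dip = arctan|0.05603| = 3.2° (true dip is 9.7°, so apparent ≤ true as expected).

3.2°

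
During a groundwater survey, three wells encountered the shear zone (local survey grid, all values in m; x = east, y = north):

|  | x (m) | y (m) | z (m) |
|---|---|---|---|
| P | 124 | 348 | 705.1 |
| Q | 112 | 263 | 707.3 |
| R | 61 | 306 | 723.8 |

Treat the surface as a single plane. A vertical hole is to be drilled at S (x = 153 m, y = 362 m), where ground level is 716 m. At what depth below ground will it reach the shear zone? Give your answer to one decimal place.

Let the plane be z = a·x + b·y + c.
Q−P: −12a − 85b = 2.2;  R−P: −63a − 42b = 18.7.
Solving gives a = −0.30862, b = 0.01769.
Then c = 705.1 − a·124 − b·348 = 737.21.
At (153, 362): z_contact = −47.22 + 6.40 + 737.21 = 696.40 m.
Depth below ground = 716 − 696.40 = 19.6 m.

19.6 m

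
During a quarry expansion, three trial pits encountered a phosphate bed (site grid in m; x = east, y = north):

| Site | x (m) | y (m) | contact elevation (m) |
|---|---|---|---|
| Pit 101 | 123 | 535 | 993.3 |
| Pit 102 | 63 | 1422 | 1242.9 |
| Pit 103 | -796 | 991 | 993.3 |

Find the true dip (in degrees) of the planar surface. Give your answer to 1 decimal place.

18.0°

Let the plane be z = a·x + b·y + c.
Pit 102−Pit 101: −60a + 887b = 249.6;  Pit 103−Pit 101: −919a + 456b = 0.
Solving gives a = 0.14448, b = 0.29117.
Gradient magnitude |∇z| = √(a² + b²) = √(0.02087 + 0.08478) = 0.32504.
True dip = arctan(0.32504) = 18.0°, dipping toward SSW (azimuth ≈ 206°).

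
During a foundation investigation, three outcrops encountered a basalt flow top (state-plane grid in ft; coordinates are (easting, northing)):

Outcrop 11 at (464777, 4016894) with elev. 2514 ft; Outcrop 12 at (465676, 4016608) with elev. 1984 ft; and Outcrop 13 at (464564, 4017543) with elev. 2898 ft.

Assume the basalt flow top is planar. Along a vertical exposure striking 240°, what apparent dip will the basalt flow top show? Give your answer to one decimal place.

Let the plane be z = a·E + b·N + c.
Outcrop 12−Outcrop 11: 899a − 286b = −530;  Outcrop 13−Outcrop 11: −213a + 649b = 384.
Solving gives a = −0.44810, b = 0.44461.
Unit vector along 240° is (sin 240°, cos 240°) = (-0.8660, -0.5000).
Slope in that direction = a·(-0.8660) + b·(-0.5000) = 0.16576.
Apparent dip = arctan|0.16576| = 9.4° (true dip is 32.3°, so apparent ≤ true as expected).

9.4°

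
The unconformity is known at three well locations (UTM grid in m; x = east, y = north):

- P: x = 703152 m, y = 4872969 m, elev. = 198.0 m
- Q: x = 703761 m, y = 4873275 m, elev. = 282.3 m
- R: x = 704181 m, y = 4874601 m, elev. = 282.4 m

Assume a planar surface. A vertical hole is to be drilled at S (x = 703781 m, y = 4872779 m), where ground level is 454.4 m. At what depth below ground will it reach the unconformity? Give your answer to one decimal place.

143.0 m

Two edge vectors: P→Q = (609, 306, 84.3), P→R = (1029, 1632, 84.4).
Normal n = (P→Q) × (P→R) = (-111751.2, 35345.1, 679014).
So ∂z/∂x = −n_x/n_z = 0.164578639 and ∂z/∂y = −n_y/n_z = −0.052053566.
Intercept c from P: 198 − 115723.80 + 253655.41 = 138129.61.
At (703781, 4872779): z_contact = 115827.32 − 253645.52 + 138129.61 = 311.41 m.
Depth below ground = 454.4 − 311.41 = 143.0 m.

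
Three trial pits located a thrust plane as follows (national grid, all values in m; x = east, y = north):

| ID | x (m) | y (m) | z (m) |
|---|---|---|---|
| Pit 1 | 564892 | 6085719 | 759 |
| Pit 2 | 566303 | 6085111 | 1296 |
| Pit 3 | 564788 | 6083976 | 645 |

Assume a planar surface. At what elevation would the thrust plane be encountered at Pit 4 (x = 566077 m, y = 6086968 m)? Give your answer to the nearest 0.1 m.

1283.2 m

Let the plane be z = a·x + b·y + c.
Pit 2−Pit 1: 1411a − 608b = 537;  Pit 3−Pit 1: −104a − 1743b = −114.
Solving gives a = 0.398517802, b = 0.041626018.
Then c = 759 − a·564892 − b·6085719 = −477684.76.
At (566077, 6086968): z = 225591.8 + 253376.2 − 477684.76 = 1283.2 m.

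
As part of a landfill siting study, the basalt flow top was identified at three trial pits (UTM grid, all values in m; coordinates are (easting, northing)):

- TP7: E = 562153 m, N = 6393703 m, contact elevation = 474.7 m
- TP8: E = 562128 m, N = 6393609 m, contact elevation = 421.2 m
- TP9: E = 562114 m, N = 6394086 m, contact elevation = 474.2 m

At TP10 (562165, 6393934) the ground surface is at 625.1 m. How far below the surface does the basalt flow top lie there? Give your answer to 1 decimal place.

Let the plane be z = a·E + b·N + c.
TP8−TP7: −25a − 94b = −53.5;  TP9−TP7: −39a + 383b = −0.5.
Solving gives a = 1.551053546, b = 0.156634695.
Then c = 474.7 − a·562153 − b·6393703 = −1872930.42.
At (562165, 6393934): z_contact = 871948.02 + 1001511.90 − 1872930.42 = 529.50 m.
Depth below ground = 625.1 − 529.50 = 95.6 m.

95.6 m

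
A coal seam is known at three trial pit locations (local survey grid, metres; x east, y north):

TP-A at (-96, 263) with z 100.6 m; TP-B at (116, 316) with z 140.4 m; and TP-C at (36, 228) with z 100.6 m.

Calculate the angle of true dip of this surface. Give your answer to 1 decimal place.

20.7°

Two edge vectors: TP-A→TP-B = (212, 53, 39.8), TP-A→TP-C = (132, -35, 0).
Normal n = (TP-A→TP-B) × (TP-A→TP-C) = (1393, 5253.6, -14416).
So ∂z/∂x = −n_x/n_z = 0.09663 and ∂z/∂y = −n_y/n_z = 0.36443.
Gradient magnitude |∇z| = √(a² + b²) = √(0.00934 + 0.13281) = 0.37702.
True dip = arctan(0.37702) = 20.7°, dipping toward SSW (azimuth ≈ 195°).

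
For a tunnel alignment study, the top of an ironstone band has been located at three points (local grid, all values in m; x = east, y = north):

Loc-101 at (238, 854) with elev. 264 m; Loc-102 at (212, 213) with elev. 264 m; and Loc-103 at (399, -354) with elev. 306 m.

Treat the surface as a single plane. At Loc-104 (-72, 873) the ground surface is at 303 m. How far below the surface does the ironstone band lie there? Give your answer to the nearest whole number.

101 m

Let the plane be z = a·x + b·y + c.
Loc-102−Loc-101: −26a − 641b = 0;  Loc-103−Loc-101: 161a − 1208b = 42.
Solving gives a = 0.20000, b = −0.00811.
Then c = 264 − a·238 − b·854 = 223.33.
At (-72, 873): z_contact = −14.4 − 7.1 + 223.33 = 201.8 m.
Depth below ground = 303 − 201.8 = 101 m.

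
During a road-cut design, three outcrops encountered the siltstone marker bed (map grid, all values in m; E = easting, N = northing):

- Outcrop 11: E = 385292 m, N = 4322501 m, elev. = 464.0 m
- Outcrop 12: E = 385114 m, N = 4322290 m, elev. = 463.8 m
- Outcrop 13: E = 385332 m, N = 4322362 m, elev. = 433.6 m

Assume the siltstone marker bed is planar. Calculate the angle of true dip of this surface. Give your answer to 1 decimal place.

14.2°

Let the plane be z = a·E + b·N + c.
Outcrop 12−Outcrop 11: −178a − 211b = −0.2;  Outcrop 13−Outcrop 11: 40a − 139b = −30.4.
Solving gives a = −0.19247, b = 0.16332.
Gradient magnitude |∇z| = √(a² + b²) = √(0.03705 + 0.02667) = 0.25242.
True dip = arctan(0.25242) = 14.2°, dipping toward SE (azimuth ≈ 130°).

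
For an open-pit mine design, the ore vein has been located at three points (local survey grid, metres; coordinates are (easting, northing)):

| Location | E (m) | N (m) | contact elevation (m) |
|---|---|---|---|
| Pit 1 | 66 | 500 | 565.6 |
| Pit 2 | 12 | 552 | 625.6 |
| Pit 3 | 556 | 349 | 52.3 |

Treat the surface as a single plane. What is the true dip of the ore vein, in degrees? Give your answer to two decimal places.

Two edge vectors: Pit 1→Pit 2 = (-54, 52, 60), Pit 1→Pit 3 = (490, -151, -513.3).
Normal n = (Pit 1→Pit 2) × (Pit 1→Pit 3) = (-17631.6, 1681.8, -17326).
So ∂z/∂E = −n_x/n_z = −1.01764 and ∂z/∂N = −n_y/n_z = 0.09707.
Gradient magnitude |∇z| = √(a² + b²) = √(1.03559 + 0.00942) = 1.02226.
True dip = arctan(1.02226) = 45.63°, dipping toward E (azimuth ≈ 095°).

45.63°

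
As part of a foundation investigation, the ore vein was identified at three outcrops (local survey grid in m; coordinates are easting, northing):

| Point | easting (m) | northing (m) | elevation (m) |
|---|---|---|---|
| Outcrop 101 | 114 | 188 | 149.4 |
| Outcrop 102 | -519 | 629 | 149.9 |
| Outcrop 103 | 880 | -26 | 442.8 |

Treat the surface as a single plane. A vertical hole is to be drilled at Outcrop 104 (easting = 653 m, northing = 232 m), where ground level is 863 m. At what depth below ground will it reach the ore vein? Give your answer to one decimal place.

328.2 m

Two edge vectors: Outcrop 101→Outcrop 102 = (-633, 441, 0.5), Outcrop 101→Outcrop 103 = (766, -214, 293.4).
Normal n = (Outcrop 101→Outcrop 102) × (Outcrop 101→Outcrop 103) = (129496.4, 186105.2, -202344).
So ∂z/∂easting = −n_x/n_z = 0.63998 and ∂z/∂northing = −n_y/n_z = 0.91975.
Intercept c from Outcrop 101: 149.4 − 72.96 − 172.91 = −96.47.
At (653, 232): z_contact = 417.91 + 213.38 − 96.47 = 534.82 m.
Depth below ground = 863 − 534.82 = 328.2 m.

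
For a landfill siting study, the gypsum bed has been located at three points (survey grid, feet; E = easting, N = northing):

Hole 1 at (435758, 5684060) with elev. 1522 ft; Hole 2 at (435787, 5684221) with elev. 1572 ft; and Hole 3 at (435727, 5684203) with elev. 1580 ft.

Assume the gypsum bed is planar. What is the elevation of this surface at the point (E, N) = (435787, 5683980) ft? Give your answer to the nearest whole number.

Let the plane be z = a·E + b·N + c.
Hole 2−Hole 1: 29a + 161b = 50;  Hole 3−Hole 1: −31a + 143b = 58.
Solving gives a = −0.23943970, b = 0.35368790.
Then c = 1522 − a·435758 − b·5684060 = −1904523.46.
At (435787, 5683980): z = −104344.7 + 2010354.9 − 1904523.46 = 1486.8 ft.

1487 ft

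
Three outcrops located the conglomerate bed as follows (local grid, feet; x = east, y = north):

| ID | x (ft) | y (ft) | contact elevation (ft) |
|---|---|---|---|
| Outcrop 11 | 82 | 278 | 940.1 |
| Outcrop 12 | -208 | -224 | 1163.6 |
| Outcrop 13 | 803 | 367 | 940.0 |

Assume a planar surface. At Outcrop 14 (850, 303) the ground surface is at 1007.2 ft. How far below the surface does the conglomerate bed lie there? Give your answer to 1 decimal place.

Two edge vectors: Outcrop 11→Outcrop 12 = (-290, -502, 223.5), Outcrop 11→Outcrop 13 = (721, 89, -0.1).
Normal n = (Outcrop 11→Outcrop 12) × (Outcrop 11→Outcrop 13) = (-19841.3, 161114.5, 336132).
So ∂z/∂x = −n_x/n_z = 0.05903 and ∂z/∂y = −n_y/n_z = −0.47932.
Intercept c from Outcrop 11: 940.1 − 4.84 + 133.25 = 1068.51.
At (850, 303): z_contact = 50.17 − 145.23 + 1068.51 = 973.45 ft.
Depth below ground = 1007.2 − 973.45 = 33.7 ft.

33.7 ft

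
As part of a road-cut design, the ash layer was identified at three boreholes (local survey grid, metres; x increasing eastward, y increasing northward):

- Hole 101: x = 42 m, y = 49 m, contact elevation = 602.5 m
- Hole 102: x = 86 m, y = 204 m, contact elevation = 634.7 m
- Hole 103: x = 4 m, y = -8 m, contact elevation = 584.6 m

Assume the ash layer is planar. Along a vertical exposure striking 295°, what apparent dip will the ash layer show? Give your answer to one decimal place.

Two edge vectors: Hole 101→Hole 102 = (44, 155, 32.2), Hole 101→Hole 103 = (-38, -57, -17.9).
Normal n = (Hole 101→Hole 102) × (Hole 101→Hole 103) = (-939.1, -436, 3382).
So ∂z/∂x = −n_x/n_z = 0.27768 and ∂z/∂y = −n_y/n_z = 0.12892.
Unit vector along 295° is (sin 295°, cos 295°) = (-0.9063, 0.4226).
Slope in that direction = a·(-0.9063) + b·(0.4226) = −0.19718.
Apparent dip = arctan|0.19718| = 11.2° (true dip is 17.0°, so apparent ≤ true as expected).

11.2°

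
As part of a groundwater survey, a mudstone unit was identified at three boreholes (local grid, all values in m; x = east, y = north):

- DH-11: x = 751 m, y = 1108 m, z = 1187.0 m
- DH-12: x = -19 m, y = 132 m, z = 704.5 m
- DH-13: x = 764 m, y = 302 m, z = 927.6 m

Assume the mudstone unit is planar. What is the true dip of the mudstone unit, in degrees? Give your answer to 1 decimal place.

Let the plane be z = a·x + b·y + c.
DH-12−DH-11: −770a − 976b = −482.5;  DH-13−DH-11: 13a − 806b = −259.4.
Solving gives a = 0.21430, b = 0.32529.
Gradient magnitude |∇z| = √(a² + b²) = √(0.04593 + 0.10582) = 0.38954.
True dip = arctan(0.38954) = 21.3°, dipping toward SSW (azimuth ≈ 213°).

21.3°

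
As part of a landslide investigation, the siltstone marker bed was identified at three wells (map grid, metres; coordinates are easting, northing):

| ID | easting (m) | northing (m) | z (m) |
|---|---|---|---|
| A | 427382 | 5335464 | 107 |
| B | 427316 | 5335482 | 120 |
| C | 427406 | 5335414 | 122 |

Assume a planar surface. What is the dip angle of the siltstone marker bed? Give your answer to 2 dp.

29.07°

Two edge vectors: A→B = (-66, 18, 13), A→C = (24, -50, 15).
Normal n = (A→B) × (A→C) = (920, 1302, 2868).
So ∂z/∂easting = −n_x/n_z = −0.32078 and ∂z/∂northing = −n_y/n_z = −0.45397.
Gradient magnitude |∇z| = √(a² + b²) = √(0.10290 + 0.20609) = 0.55587.
True dip = arctan(0.55587) = 29.07°, dipping toward NE (azimuth ≈ 035°).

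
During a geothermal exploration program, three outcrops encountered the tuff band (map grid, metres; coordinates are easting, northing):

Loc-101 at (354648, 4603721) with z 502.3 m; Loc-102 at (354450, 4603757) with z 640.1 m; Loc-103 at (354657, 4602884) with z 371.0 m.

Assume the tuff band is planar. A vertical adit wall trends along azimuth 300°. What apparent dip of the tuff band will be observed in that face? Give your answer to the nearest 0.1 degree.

33.2°

Two edge vectors: Loc-101→Loc-102 = (-198, 36, 137.8), Loc-101→Loc-103 = (9, -837, -131.3).
Normal n = (Loc-101→Loc-102) × (Loc-101→Loc-103) = (110611.8, -24757.2, 165402).
So ∂z/∂easting = −n_x/n_z = −0.66875 and ∂z/∂northing = −n_y/n_z = 0.14968.
Unit vector along 300° is (sin 300°, cos 300°) = (-0.8660, 0.5000).
Slope in that direction = a·(-0.8660) + b·(0.5000) = 0.65399.
Apparent dip = arctan|0.65399| = 33.2° (true dip is 34.4°, so apparent ≤ true as expected).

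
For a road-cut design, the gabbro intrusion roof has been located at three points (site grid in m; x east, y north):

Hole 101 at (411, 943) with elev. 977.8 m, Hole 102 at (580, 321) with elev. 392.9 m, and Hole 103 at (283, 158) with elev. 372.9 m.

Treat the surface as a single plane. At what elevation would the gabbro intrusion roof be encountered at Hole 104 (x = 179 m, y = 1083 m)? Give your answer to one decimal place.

1185.2 m

Two edge vectors: Hole 101→Hole 102 = (169, -622, -584.9), Hole 101→Hole 103 = (-128, -785, -604.9).
Normal n = (Hole 101→Hole 102) × (Hole 101→Hole 103) = (-82898.7, 177095.3, -212281).
So ∂z/∂x = −n_x/n_z = −0.390514 and ∂z/∂y = −n_y/n_z = 0.834249.
Intercept c from Hole 101: 977.8 + 160.50 − 786.70 = 351.60.
At (179, 1083): z = −69.9 + 903.5 + 351.60 = 1185.2 m.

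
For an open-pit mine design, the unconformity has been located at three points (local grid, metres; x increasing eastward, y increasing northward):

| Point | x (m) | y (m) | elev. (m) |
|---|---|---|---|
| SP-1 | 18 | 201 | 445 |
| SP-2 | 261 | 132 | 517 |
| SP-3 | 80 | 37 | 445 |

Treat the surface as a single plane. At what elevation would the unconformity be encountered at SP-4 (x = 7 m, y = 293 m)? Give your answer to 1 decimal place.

452.9 m

Let the plane be z = a·x + b·y + c.
SP-2−SP-1: 243a − 69b = 72;  SP-3−SP-1: 62a − 164b = 0.
Solving gives a = 0.33193, b = 0.12548.
Then c = 445 − a·18 − b·201 = 413.80.
At (7, 293): z = 2.3 + 36.8 + 413.80 = 452.9 m.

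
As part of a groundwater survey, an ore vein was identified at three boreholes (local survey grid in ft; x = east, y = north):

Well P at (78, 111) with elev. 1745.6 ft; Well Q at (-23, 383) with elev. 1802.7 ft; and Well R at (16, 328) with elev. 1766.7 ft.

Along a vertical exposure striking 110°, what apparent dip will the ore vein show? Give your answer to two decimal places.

48.78°

Two edge vectors: Well P→Well Q = (-101, 272, 57.1), Well P→Well R = (-62, 217, 21.1).
Normal n = (Well P→Well Q) × (Well P→Well R) = (-6651.5, -1409.1, -5053).
So ∂z/∂x = −n_x/n_z = −1.31635 and ∂z/∂y = −n_y/n_z = −0.27886.
Unit vector along 110° is (sin 110°, cos 110°) = (0.9397, -0.3420).
Slope in that direction = a·(0.9397) + b·(-0.3420) = −1.14158.
Apparent dip = arctan|1.14158| = 48.78° (true dip is 53.4°, so apparent ≤ true as expected).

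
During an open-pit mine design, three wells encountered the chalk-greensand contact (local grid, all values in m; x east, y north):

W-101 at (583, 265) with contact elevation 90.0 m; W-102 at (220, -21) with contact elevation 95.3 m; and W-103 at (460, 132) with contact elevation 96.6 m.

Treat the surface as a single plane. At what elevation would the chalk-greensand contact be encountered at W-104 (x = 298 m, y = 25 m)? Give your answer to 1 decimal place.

Two edge vectors: W-101→W-102 = (-363, -286, 5.3), W-101→W-103 = (-123, -133, 6.6).
Normal n = (W-101→W-102) × (W-101→W-103) = (-1182.7, 1743.9, 13101).
So ∂z/∂x = −n_x/n_z = 0.09028 and ∂z/∂y = −n_y/n_z = −0.13311.
Intercept c from W-101: 90 − 52.63 + 35.27 = 72.64.
At (298, 25): z = 26.9 − 3.3 + 72.64 = 96.2 m.

96.2 m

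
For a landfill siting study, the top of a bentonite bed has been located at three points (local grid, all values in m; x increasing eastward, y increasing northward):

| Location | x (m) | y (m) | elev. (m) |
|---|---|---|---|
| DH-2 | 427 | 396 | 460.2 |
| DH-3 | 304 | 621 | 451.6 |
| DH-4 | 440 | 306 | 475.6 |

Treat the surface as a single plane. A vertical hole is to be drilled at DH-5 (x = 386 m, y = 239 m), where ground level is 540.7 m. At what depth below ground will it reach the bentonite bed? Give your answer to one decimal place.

32.6 m

Let the plane be z = a·x + b·y + c.
DH-3−DH-2: −123a + 225b = −8.6;  DH-4−DH-2: 13a − 90b = 15.4.
Solving gives a = −0.33039, b = −0.21883.
Then c = 460.2 − a·427 − b·396 = 687.93.
At (386, 239): z_contact = −127.53 − 52.30 + 687.93 = 508.10 m.
Depth below ground = 540.7 − 508.10 = 32.6 m.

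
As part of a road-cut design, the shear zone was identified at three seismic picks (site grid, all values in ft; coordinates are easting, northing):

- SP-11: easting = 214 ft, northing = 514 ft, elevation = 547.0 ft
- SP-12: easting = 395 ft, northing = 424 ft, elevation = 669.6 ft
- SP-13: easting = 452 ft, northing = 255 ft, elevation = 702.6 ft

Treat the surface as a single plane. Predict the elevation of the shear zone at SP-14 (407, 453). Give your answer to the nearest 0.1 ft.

Two edge vectors: SP-11→SP-12 = (181, -90, 122.6), SP-11→SP-13 = (238, -259, 155.6).
Normal n = (SP-11→SP-12) × (SP-11→SP-13) = (17749.4, 1015.2, -25459).
So ∂z/∂easting = −n_x/n_z = 0.69718 and ∂z/∂northing = −n_y/n_z = 0.03988.
Intercept c from SP-11: 547 − 149.20 − 20.50 = 377.31.
At (407, 453): z = 283.8 + 18.1 + 377.31 = 679.1 ft.

679.1 ft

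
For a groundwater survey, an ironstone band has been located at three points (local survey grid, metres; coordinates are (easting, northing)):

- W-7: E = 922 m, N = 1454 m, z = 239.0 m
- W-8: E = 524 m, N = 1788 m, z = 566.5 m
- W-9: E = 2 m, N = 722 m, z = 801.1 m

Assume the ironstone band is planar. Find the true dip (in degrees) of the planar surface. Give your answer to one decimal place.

Let the plane be z = a·E + b·N + c.
W-8−W-7: −398a + 334b = 327.5;  W-9−W-7: −920a − 732b = 562.1.
Solving gives a = −0.71410, b = 0.12961.
Gradient magnitude |∇z| = √(a² + b²) = √(0.50994 + 0.01680) = 0.72577.
True dip = arctan(0.72577) = 36.0°, dipping toward E (azimuth ≈ 100°).

36.0°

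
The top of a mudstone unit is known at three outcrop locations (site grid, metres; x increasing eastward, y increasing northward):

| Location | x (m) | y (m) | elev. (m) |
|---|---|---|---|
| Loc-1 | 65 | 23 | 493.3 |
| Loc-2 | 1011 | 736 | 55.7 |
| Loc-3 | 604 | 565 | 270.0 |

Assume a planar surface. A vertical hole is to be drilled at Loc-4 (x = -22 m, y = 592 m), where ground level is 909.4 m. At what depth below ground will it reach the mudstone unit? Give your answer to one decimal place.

254.2 m

Two edge vectors: Loc-1→Loc-2 = (946, 713, -437.6), Loc-1→Loc-3 = (539, 542, -223.3).
Normal n = (Loc-1→Loc-2) × (Loc-1→Loc-3) = (77966.3, -24624.6, 128425).
So ∂z/∂x = −n_x/n_z = −0.607096 and ∂z/∂y = −n_y/n_z = 0.191743.
Intercept c from Loc-1: 493.3 + 39.46 − 4.41 = 528.35.
At (-22, 592): z_contact = 13.36 + 113.51 + 528.35 = 655.22 m.
Depth below ground = 909.4 − 655.22 = 254.2 m.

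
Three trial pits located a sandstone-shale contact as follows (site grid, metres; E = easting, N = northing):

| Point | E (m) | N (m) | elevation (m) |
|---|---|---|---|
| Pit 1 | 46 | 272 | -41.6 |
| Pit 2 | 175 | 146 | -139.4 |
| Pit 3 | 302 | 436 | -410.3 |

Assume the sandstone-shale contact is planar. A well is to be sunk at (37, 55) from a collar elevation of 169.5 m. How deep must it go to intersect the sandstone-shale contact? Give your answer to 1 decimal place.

Let the plane be z = a·E + b·N + c.
Pit 2−Pit 1: 129a − 126b = −97.8;  Pit 3−Pit 1: 256a + 164b = −368.7.
Solving gives a = −1.17006, b = −0.42173.
Then c = -41.6 − a·46 − b·272 = 126.93.
At (37, 55): z_contact = −43.29 − 23.20 + 126.93 = 60.45 m.
Depth below ground = 169.5 − 60.45 = 109.1 m.

109.1 m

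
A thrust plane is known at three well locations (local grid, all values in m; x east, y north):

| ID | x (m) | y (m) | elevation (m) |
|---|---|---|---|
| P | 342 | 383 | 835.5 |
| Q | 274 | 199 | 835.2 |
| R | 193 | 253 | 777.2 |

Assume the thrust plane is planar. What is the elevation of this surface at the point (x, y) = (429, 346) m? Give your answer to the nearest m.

Two edge vectors: P→Q = (-68, -184, -0.3), P→R = (-149, -130, -58.3).
Normal n = (P→Q) × (P→R) = (10688.2, -3919.7, -18576).
So ∂z/∂x = −n_x/n_z = 0.57538 and ∂z/∂y = −n_y/n_z = −0.21101.
Intercept c from P: 835.5 − 196.78 + 80.82 = 719.54.
At (429, 346): z = 246.8 − 73.0 + 719.54 = 893.4 m.

893 m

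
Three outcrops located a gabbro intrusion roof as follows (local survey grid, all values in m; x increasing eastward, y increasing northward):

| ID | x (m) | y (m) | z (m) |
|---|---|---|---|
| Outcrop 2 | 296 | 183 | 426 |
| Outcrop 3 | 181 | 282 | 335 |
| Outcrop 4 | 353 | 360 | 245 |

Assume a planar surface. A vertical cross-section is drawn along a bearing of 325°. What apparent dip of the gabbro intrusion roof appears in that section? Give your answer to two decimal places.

Let the plane be z = a·x + b·y + c.
Outcrop 3−Outcrop 2: −115a + 99b = −91;  Outcrop 4−Outcrop 2: 57a + 177b = −181.
Solving gives a = −0.06970, b = −1.00015.
Unit vector along 325° is (sin 325°, cos 325°) = (-0.5736, 0.8192).
Slope in that direction = a·(-0.5736) + b·(0.8192) = −0.77930.
Apparent dip = arctan|0.77930| = 37.93° (true dip is 45.1°, so apparent ≤ true as expected).

37.93°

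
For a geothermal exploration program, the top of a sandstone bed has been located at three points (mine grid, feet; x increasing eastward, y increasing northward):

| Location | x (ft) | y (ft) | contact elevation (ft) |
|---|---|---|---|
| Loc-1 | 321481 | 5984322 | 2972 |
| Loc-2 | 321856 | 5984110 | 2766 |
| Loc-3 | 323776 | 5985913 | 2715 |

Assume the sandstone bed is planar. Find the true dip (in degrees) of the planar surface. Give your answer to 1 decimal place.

26.3°

Let the plane be z = a·x + b·y + c.
Loc-2−Loc-1: 375a − 212b = −206;  Loc-3−Loc-1: 2295a + 1591b = −257.
Solving gives a = −0.35288, b = 0.34750.
Gradient magnitude |∇z| = √(a² + b²) = √(0.12453 + 0.12075) = 0.49526.
True dip = arctan(0.49526) = 26.3°, dipping toward SE (azimuth ≈ 135°).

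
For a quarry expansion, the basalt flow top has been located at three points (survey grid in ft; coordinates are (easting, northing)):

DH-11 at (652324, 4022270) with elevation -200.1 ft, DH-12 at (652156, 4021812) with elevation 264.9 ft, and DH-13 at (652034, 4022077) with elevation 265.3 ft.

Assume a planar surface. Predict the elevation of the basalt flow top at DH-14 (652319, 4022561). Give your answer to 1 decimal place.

-358.2 ft

Two edge vectors: DH-11→DH-12 = (-168, -458, 465), DH-11→DH-13 = (-290, -193, 465.4).
Normal n = (DH-11→DH-12) × (DH-11→DH-13) = (-123408.2, -56662.8, -100396).
So ∂z/∂E = −n_x/n_z = −1.229214311 and ∂z/∂N = −n_y/n_z = −0.564393004.
Intercept c from DH-11: -200.1 + 801846.00 + 2270141.05 = 3071786.94.
At (652319, 4022561): z = −801839.9 − 2270305.3 + 3071786.94 = -358.2 ft.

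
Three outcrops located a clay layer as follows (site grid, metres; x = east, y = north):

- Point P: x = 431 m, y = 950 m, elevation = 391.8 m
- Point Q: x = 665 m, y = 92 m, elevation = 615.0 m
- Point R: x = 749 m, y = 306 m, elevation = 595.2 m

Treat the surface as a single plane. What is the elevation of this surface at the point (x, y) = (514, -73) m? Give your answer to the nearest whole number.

Two edge vectors: Point P→Point Q = (234, -858, 223.2), Point P→Point R = (318, -644, 203.4).
Normal n = (Point P→Point Q) × (Point P→Point R) = (-30776.4, 23382, 122148).
So ∂z/∂x = −n_x/n_z = 0.25196 and ∂z/∂y = −n_y/n_z = −0.19142.
Intercept c from Point P: 391.8 − 108.59 + 181.85 = 465.06.
At (514, -73): z = 129.5 + 14.0 + 465.06 = 608.5 m.

609 m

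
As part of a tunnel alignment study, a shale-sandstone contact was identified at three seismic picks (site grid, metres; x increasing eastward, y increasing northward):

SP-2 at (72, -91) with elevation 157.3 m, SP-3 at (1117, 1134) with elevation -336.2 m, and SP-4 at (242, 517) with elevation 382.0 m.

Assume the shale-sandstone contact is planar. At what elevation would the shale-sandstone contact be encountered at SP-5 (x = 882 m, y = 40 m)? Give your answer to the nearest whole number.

Let the plane be z = a·x + b·y + c.
SP-3−SP-2: 1045a + 1225b = −493.5;  SP-4−SP-2: 170a + 608b = 224.7.
Solving gives a = −1.34697, b = 0.74619.
Then c = 157.3 − a·72 − b·-91 = 322.19.
At (882, 40): z = −1188.0 + 29.8 + 322.19 = -836.0 m.

-836 m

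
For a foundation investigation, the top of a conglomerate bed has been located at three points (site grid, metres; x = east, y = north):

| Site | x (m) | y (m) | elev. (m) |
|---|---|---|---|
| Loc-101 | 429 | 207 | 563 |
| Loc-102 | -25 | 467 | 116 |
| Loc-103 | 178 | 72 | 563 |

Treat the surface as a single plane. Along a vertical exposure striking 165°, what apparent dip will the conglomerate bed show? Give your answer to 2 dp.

44.42°

Two edge vectors: Loc-101→Loc-102 = (-454, 260, -447), Loc-101→Loc-103 = (-251, -135, 0).
Normal n = (Loc-101→Loc-102) × (Loc-101→Loc-103) = (-60345, 112197, 126550).
So ∂z/∂x = −n_x/n_z = 0.47685 and ∂z/∂y = −n_y/n_z = −0.88658.
Unit vector along 165° is (sin 165°, cos 165°) = (0.2588, -0.9659).
Slope in that direction = a·(0.2588) + b·(-0.9659) = 0.97979.
Apparent dip = arctan|0.97979| = 44.42° (true dip is 45.2°, so apparent ≤ true as expected).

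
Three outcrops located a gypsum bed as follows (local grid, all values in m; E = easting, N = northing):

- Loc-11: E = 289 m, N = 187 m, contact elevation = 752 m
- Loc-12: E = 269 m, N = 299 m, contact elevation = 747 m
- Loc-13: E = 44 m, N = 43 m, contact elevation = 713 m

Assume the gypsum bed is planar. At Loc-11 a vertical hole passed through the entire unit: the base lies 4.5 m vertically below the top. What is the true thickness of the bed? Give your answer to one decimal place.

4.4 m

Two edge vectors: Loc-11→Loc-12 = (-20, 112, -5), Loc-11→Loc-13 = (-245, -144, -39).
Normal n = (Loc-11→Loc-12) × (Loc-11→Loc-13) = (-5088, 445, 30320).
So ∂z/∂E = −n_x/n_z = 0.16781 and ∂z/∂N = −n_y/n_z = −0.01468.
|∇z| = √(a²+b²) = 0.16845, so dip δ = arctan(0.16845) = 9.56°.
True thickness = vertical thickness × cos δ = 4.5 × cos 9.56° = 4.4 m.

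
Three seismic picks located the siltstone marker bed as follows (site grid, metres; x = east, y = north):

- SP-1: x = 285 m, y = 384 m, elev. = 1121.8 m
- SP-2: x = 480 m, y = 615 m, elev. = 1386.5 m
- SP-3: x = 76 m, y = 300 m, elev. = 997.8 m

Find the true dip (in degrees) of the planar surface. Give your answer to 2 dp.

Two edge vectors: SP-1→SP-2 = (195, 231, 264.7), SP-1→SP-3 = (-209, -84, -124).
Normal n = (SP-1→SP-2) × (SP-1→SP-3) = (-6409.2, -31142.3, 31899).
So ∂z/∂x = −n_x/n_z = 0.20092 and ∂z/∂y = −n_y/n_z = 0.97628.
Gradient magnitude |∇z| = √(a² + b²) = √(0.04037 + 0.95312) = 0.99674.
True dip = arctan(0.99674) = 44.91°, dipping toward SSW (azimuth ≈ 192°).

44.91°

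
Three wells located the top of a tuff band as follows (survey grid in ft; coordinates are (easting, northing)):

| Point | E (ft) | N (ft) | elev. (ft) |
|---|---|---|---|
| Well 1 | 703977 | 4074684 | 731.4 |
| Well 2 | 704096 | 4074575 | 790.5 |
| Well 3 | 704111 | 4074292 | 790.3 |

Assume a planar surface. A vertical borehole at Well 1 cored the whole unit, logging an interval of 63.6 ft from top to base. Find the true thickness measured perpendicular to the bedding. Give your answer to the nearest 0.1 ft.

Let the plane be z = a·E + b·N + c.
Well 2−Well 1: 119a − 109b = 59.1;  Well 3−Well 1: 134a − 392b = 58.9.
Solving gives a = 0.52266, b = 0.02841.
|∇z| = √(a²+b²) = 0.52343, so dip δ = arctan(0.52343) = 27.63°.
True thickness = vertical thickness × cos δ = 63.6 × cos 27.63° = 56.3 ft.

56.3 ft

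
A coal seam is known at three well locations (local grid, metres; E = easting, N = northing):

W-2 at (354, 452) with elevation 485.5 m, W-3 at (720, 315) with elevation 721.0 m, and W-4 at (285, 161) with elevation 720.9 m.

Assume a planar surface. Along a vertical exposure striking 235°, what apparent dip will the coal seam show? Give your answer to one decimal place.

14.0°

Two edge vectors: W-2→W-3 = (366, -137, 235.5), W-2→W-4 = (-69, -291, 235.4).
Normal n = (W-2→W-3) × (W-2→W-4) = (36280.7, -102405.9, -115959).
So ∂z/∂E = −n_x/n_z = 0.31288 and ∂z/∂N = −n_y/n_z = −0.88312.
Unit vector along 235° is (sin 235°, cos 235°) = (-0.8192, -0.5736).
Slope in that direction = a·(-0.8192) + b·(-0.5736) = 0.25025.
Apparent dip = arctan|0.25025| = 14.0° (true dip is 43.1°, so apparent ≤ true as expected).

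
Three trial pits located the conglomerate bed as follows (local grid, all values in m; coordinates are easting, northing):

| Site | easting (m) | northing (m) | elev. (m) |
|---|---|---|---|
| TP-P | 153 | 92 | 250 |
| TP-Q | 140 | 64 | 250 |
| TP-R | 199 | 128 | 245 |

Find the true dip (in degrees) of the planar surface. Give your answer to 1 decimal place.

Two edge vectors: TP-P→TP-Q = (-13, -28, 0), TP-P→TP-R = (46, 36, -5).
Normal n = (TP-P→TP-Q) × (TP-P→TP-R) = (140, -65, 820).
So ∂z/∂easting = −n_x/n_z = −0.17073 and ∂z/∂northing = −n_y/n_z = 0.07927.
Gradient magnitude |∇z| = √(a² + b²) = √(0.02915 + 0.00628) = 0.18824.
True dip = arctan(0.18824) = 10.7°, dipping toward ESE (azimuth ≈ 115°).

10.7°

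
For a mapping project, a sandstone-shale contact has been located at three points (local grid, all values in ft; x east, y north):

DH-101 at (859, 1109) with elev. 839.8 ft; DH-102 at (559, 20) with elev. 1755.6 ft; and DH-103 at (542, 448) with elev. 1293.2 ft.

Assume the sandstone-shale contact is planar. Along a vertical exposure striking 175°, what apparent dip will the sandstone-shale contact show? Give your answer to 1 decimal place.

Two edge vectors: DH-101→DH-102 = (-300, -1089, 915.8), DH-101→DH-103 = (-317, -661, 453.4).
Normal n = (DH-101→DH-102) × (DH-101→DH-103) = (111591.2, -154288.6, -146913).
So ∂z/∂x = −n_x/n_z = 0.75957 and ∂z/∂y = −n_y/n_z = −1.05020.
Unit vector along 175° is (sin 175°, cos 175°) = (0.0872, -0.9962).
Slope in that direction = a·(0.0872) + b·(-0.9962) = 1.11241.
Apparent dip = arctan|1.11241| = 48.0° (true dip is 52.3°, so apparent ≤ true as expected).

48.0°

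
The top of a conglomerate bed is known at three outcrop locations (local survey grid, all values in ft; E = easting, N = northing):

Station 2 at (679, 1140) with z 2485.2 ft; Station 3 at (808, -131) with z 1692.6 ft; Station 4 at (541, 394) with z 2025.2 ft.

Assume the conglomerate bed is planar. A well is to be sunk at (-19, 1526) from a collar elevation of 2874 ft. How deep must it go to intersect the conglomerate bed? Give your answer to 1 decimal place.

Let the plane be z = a·E + b·N + c.
Station 3−Station 2: 129a − 1271b = −792.6;  Station 4−Station 2: −138a − 746b = −460.
Solving gives a = −0.024370, b = 0.621130.
Then c = 2485.2 − a·679 − b·1140 = 1793.66.
At (-19, 1526): z_contact = 0.46 + 947.84 + 1793.66 = 2741.97 ft.
Depth below ground = 2874 − 2741.97 = 132.0 ft.

132.0 ft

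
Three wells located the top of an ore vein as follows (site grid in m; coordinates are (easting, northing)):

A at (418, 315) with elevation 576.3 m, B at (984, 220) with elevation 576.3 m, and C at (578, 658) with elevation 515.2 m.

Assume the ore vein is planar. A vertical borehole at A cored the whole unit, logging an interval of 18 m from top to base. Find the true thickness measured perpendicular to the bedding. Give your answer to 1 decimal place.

Let the plane be z = a·E + b·N + c.
B−A: 566a − 95b = 0;  C−A: 160a + 343b = −61.1.
Solving gives a = −0.02773, b = −0.16520.
|∇z| = √(a²+b²) = 0.16751, so dip δ = arctan(0.16751) = 9.51°.
True thickness = vertical thickness × cos δ = 18 × cos 9.51° = 17.8 m.

17.8 m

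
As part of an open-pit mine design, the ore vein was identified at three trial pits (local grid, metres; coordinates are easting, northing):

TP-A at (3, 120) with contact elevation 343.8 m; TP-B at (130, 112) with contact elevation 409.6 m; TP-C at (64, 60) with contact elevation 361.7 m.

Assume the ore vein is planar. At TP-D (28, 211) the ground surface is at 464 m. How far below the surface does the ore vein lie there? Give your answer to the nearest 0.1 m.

Two edge vectors: TP-A→TP-B = (127, -8, 65.8), TP-A→TP-C = (61, -60, 17.9).
Normal n = (TP-A→TP-B) × (TP-A→TP-C) = (3804.8, 1740.5, -7132).
So ∂z/∂easting = −n_x/n_z = 0.53348 and ∂z/∂northing = −n_y/n_z = 0.24404.
Intercept c from TP-A: 343.8 − 1.60 − 29.28 = 312.91.
At (28, 211): z_contact = 14.94 + 51.49 + 312.91 = 379.34 m.
Depth below ground = 464 − 379.34 = 84.7 m.

84.7 m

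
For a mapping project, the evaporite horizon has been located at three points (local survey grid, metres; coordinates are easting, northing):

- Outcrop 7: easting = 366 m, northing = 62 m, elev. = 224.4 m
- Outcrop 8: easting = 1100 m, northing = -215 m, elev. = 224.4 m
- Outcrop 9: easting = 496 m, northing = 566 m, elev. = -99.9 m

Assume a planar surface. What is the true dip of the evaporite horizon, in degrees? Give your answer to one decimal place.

Two edge vectors: Outcrop 7→Outcrop 8 = (734, -277, 0), Outcrop 7→Outcrop 9 = (130, 504, -324.3).
Normal n = (Outcrop 7→Outcrop 8) × (Outcrop 7→Outcrop 9) = (89831.1, 238036.2, 405946).
So ∂z/∂easting = −n_x/n_z = −0.22129 and ∂z/∂northing = −n_y/n_z = −0.58637.
Gradient magnitude |∇z| = √(a² + b²) = √(0.04897 + 0.34383) = 0.62674.
True dip = arctan(0.62674) = 32.1°, dipping toward NNE (azimuth ≈ 021°).

32.1°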